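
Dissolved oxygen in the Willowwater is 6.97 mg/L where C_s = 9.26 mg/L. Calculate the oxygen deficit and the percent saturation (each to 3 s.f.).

D = C_s − C = 9.26 − 6.97 = 2.29 mg/L.
% saturation = 6.97/9.26 × 100 = 75.3 %.

D ≈ 2.29 mg/L; 75.3 % saturation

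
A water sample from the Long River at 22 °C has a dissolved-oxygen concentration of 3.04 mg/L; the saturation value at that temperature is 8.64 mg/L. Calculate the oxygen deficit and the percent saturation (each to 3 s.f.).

D ≈ 5.60 mg/L; 35.2 % saturation

D = C_s − C = 8.64 − 3.04 = 5.60 mg/L.
% saturation = 3.04/8.64 × 100 = 35.2 %.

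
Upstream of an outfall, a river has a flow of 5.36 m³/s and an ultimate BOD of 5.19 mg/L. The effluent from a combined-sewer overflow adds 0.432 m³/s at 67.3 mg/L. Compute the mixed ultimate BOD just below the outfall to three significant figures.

Flow-weighted mixing: C = (Q_r C_r + Q_w C_w)/(Q_r + Q_w)
= (5.36×5.19 + 0.432×67.3)/(5.36 + 0.432) = 56.89/5.792 = 9.823 mg/L.

9.82 mg/L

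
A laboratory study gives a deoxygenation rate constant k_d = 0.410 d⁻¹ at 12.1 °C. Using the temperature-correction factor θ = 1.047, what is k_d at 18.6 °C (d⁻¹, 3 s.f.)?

k_d ≈ 0.553 d⁻¹

k_d(T₂) = k_d(T₁) · θ^(T₂−T₁) = 0.410 × 1.047^(18.6−12.1)
= 0.410 × 1.047^6.50 = 0.410 × 1.348 = 0.5526 d⁻¹.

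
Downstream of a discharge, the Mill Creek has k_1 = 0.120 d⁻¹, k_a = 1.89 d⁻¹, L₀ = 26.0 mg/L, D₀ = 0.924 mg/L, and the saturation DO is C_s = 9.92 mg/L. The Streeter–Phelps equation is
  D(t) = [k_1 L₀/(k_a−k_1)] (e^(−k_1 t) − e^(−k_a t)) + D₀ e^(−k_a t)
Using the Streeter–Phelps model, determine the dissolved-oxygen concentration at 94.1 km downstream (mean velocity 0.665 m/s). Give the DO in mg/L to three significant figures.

Travel time t = x/v = 94.1 km / (0.665 m/s) = 94100 m / 0.665 m/s = 141500 s = 1.638 d.
k_1 L₀/(k_a−k_1) = 0.120×26.0/(1.89−0.120) = 3.120/1.770 = 1.763 mg/L.
e^(−k_1 t) = e^(−0.120×1.638) = 0.8216; e^(−k_a t) = e^(−1.89×1.638) = 0.04526.
D = 1.763 × (0.8216 − 0.04526) + 0.924 × 0.04526 = 1.368 + 0.04182 = 1.410 mg/L.
DO = C_s − D = 9.92 − 1.410 = 8.510 mg/L.

DO ≈ 8.51 mg/L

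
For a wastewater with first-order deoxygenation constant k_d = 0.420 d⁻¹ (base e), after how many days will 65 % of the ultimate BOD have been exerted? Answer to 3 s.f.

t ≈ 2.50 d

y/L₀ = 1 − e^(−k_d t) = 0.65 ⇒ e^(−k_d t) = 0.350
t = −ln(0.350) / 0.420 = 1.050 / 0.420 = 2.500 d.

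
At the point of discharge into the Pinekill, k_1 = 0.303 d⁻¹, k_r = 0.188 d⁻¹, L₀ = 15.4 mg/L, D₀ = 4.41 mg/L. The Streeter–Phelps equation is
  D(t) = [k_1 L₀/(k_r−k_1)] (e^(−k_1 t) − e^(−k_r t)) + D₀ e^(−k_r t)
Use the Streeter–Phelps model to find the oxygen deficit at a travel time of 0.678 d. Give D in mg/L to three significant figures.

D ≈ 6.56 mg/L

k_1 L₀/(k_r−k_1) = 0.303×15.4/(0.188−0.303) = 4.666/-0.1150 = -40.58 mg/L.
e^(−k_1 t) = e^(−0.303×0.6780) = 0.8143; e^(−k_r t) = e^(−0.188×0.6780) = 0.8803.
D = -40.58 × (0.8143 − 0.8803) + 4.41 × 0.8803 = 2.679 + 3.882 = 6.561 mg/L.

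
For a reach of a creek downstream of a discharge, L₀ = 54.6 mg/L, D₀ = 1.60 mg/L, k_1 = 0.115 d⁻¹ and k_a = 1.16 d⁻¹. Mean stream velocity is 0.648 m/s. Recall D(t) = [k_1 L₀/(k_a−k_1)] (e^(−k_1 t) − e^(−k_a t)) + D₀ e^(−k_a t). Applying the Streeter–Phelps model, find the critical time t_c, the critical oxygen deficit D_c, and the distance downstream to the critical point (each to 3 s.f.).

t_c ≈ 1.92 d; D_c ≈ 4.34 mg/L; x_c ≈ 107 km

At the critical point dD/dt = 0, so k_1 L₀ e^(−k_1 t) = k_a D. Substituting D(t) from the Streeter–Phelps equation and solving for t gives
t_c = ln[(k_a/k_1)(1 − D₀(k_a−k_1)/(k_1 L₀))] / (k_a−k_1).
Here k_a−k_1 = 1.045 d⁻¹ and 1 − D₀(k_a−k_1)/(k_1 L₀) = 1 − 1.60×1.045/(0.115×54.6) = 0.7337, so
t_c = ln(10.09 × 0.7337) / 1.045 = 2.002 / 1.045 = 1.915 d.
D_c = (k_1/k_a) L₀ e^(−k_1 t_c) = (0.115/1.16) × 54.6 × e^(−0.115×1.915) = 0.09914 × 54.6 × 0.8023 = 4.343 mg/L.
x_c = v t_c = 0.648 m/s × 1.915 d × 86400 s/d = 107200 m ≈ 107 km.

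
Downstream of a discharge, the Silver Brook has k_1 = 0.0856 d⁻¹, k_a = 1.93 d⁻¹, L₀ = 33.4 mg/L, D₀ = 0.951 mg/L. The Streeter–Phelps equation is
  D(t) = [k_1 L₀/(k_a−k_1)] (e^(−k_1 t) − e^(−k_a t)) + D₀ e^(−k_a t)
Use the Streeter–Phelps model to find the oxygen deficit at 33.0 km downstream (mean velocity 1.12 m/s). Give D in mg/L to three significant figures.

D ≈ 1.20 mg/L

Travel time t = x/v = 33.0 km / (1.12 m/s) = 33000 m / 1.12 m/s = 29460 s = 0.3410 d.
k_1 L₀/(k_a−k_1) = 0.0856×33.4/(1.93−0.0856) = 2.859/1.844 = 1.550 mg/L.
e^(−k_1 t) = e^(−0.0856×0.3410) = 0.9712; e^(−k_a t) = e^(−1.93×0.3410) = 0.5178.
D = 1.550 × (0.9712 − 0.5178) + 0.951 × 0.5178 = 0.7029 + 0.4924 = 1.195 mg/L.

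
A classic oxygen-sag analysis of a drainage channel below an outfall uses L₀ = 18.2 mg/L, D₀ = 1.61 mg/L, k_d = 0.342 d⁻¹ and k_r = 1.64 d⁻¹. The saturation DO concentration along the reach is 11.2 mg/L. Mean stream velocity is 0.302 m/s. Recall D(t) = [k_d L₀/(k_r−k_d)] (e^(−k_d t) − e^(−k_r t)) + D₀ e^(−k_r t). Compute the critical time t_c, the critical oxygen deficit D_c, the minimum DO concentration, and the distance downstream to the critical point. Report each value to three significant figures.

t_c ≈ 0.893 d; D_c ≈ 2.80 mg/L; min DO ≈ 8.40 mg/L; x_c ≈ 23.3 km

With k_r/k_d = 4.795 and 1 − D₀(k_r−k_d)/(k_d L₀) = 0.6643,
t_c = ln(4.795 × 0.6643) / (1.64 − 0.342) = ln(3.185) / 1.298 = 1.159/1.298 = 0.8926 d.
D_c = (k_d/k_r) L₀ e^(−k_d t_c) = (0.342/1.64) × 18.2 × e^(−0.342×0.8926) = 0.2085 × 18.2 × 0.7369 = 2.797 mg/L.
Minimum DO = C_s − D_c = 11.2 − 2.797 = 8.403 mg/L.
x_c = v t_c = 0.302 m/s × 0.8926 d × 86400 s/d = 23290 m ≈ 23.3 km.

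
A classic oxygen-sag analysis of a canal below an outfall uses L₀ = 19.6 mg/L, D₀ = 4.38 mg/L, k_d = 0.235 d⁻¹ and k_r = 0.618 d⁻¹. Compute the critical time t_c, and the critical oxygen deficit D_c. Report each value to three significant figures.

t_c ≈ 1.34 d; D_c ≈ 5.44 mg/L

t_c = [1/(k_r−k_d)] ln[(k_r/k_d)(1 − D₀(k_r−k_d)/(k_d L₀))]
= [1/(0.618−0.235)] ln[(0.618/0.235)(1 − 4.38×0.3830/(0.235×19.6))]
= (1/0.3830) ln[2.630 × 0.6358] = 2.611 × ln(1.672) = 2.611 × 0.5140 = 1.342 d.
D_c = (k_d/k_r) L₀ e^(−k_d t_c) = (0.235/0.618) × 19.6 × e^(−0.235×1.342) = 0.3803 × 19.6 × 0.7295 = 5.437 mg/L.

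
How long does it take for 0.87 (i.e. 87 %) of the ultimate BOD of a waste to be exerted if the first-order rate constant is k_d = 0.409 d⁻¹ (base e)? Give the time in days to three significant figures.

y/L₀ = 1 − e^(−k_d t) = 0.87 ⇒ e^(−k_d t) = 0.130
t = −ln(0.130) / 0.409 = 2.040 / 0.409 = 4.988 d.

t ≈ 4.99 d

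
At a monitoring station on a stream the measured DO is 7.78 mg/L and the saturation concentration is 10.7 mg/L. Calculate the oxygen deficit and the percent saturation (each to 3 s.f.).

D ≈ 2.92 mg/L; 72.7 % saturation

D = C_s − C = 10.7 − 7.78 = 2.92 mg/L.
% saturation = 7.78/10.7 × 100 = 72.7 %.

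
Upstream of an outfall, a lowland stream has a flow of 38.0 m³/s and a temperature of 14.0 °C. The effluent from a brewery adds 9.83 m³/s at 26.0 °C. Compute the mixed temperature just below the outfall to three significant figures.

16.5 °C

Flow-weighted mixing: C = (Q_r C_r + Q_w C_w)/(Q_r + Q_w)
= (38.0×14.0 + 9.83×26.0)/(38.0 + 9.83) = 787.6/47.83 = 16.47 °C.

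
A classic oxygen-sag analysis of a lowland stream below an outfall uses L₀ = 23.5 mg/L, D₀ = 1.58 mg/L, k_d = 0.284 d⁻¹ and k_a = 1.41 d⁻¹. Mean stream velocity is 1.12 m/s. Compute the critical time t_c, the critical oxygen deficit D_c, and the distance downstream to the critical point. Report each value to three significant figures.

t_c ≈ 1.15 d; D_c ≈ 3.42 mg/L; x_c ≈ 111 km

t_c = [1/(k_a−k_d)] ln[(k_a/k_d)(1 − D₀(k_a−k_d)/(k_d L₀))]
= [1/(1.41−0.284)] ln[(1.41/0.284)(1 − 1.58×1.126/(0.284×23.5))]
= (1/1.126) ln[4.965 × 0.7334] = 0.8881 × ln(3.641) = 0.8881 × 1.292 = 1.148 d.
D_c = (k_d/k_a) L₀ e^(−k_d t_c) = (0.284/1.41) × 23.5 × e^(−0.284×1.148) = 0.2014 × 23.5 × 0.7218 = 3.417 mg/L.
x_c = v t_c = 1.12 m/s × 1.148 d × 86400 s/d = 111100 m ≈ 111 km.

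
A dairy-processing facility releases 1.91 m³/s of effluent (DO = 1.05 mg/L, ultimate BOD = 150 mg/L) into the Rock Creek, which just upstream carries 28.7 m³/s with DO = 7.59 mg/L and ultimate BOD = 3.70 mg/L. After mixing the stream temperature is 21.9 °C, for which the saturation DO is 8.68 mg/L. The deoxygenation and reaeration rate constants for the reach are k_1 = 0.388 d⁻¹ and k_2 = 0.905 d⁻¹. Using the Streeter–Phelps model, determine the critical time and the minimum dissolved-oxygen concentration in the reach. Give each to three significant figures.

Mixed DO = (28.7×7.59 + 1.91×1.05)/(28.7+1.91) = 219.8/30.61 = 7.182 mg/L.
Mixed L₀ = (28.7×3.70 + 1.91×150)/(30.61) = 392.7/30.61 = 12.83 mg/L.
Initial deficit D₀ = C_s − DO₀ = 8.68 − 7.182 = 1.498 mg/L.
t_c = (1/0.5170) ln[(0.905/0.388)(1 − 1.498×0.5170/(0.388×12.83))] = 1.934 × ln(1.970) = 1.311 d.
D_c = (0.388/0.905) × 12.83 × e^(−0.388×1.311) = 0.4287 × 12.83 × 0.6013 = 3.307 mg/L.
Minimum DO = 8.68 − 3.307 = 5.373 mg/L.

t_c ≈ 1.31 d; minimum DO ≈ 5.37 mg/L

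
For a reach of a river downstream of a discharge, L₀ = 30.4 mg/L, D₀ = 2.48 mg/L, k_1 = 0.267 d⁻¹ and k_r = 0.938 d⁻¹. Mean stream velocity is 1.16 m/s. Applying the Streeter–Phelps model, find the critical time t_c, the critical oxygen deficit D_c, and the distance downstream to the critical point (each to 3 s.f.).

t_c ≈ 1.53 d; D_c ≈ 5.75 mg/L; x_c ≈ 153 km

t_c = [1/(k_r−k_1)] ln[(k_r/k_1)(1 − D₀(k_r−k_1)/(k_1 L₀))]
= [1/(0.938−0.267)] ln[(0.938/0.267)(1 − 2.48×0.6710/(0.267×30.4))]
= (1/0.6710) ln[3.513 × 0.7950] = 1.490 × ln(2.793) = 1.490 × 1.027 = 1.531 d.
D_c = (k_1/k_r) L₀ e^(−k_1 t_c) = (0.267/0.938) × 30.4 × e^(−0.267×1.531) = 0.2846 × 30.4 × 0.6645 = 5.750 mg/L.
x_c = v t_c = 1.16 m/s × 1.531 d × 86400 s/d = 153400 m ≈ 153 km.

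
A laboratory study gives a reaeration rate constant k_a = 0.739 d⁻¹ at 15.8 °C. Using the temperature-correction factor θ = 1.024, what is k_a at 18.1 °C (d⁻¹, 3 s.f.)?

k_a(T₂) = k_a(T₁) · θ^(T₂−T₁) = 0.739 × 1.024^(18.1−15.8)
= 0.739 × 1.024^2.30 = 0.739 × 1.056 = 0.7804 d⁻¹.

k_a ≈ 0.780 d⁻¹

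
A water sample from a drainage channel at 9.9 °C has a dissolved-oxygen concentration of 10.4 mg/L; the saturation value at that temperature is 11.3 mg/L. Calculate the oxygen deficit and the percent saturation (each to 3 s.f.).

D = C_s − C = 11.3 − 10.4 = 0.900 mg/L.
% saturation = 10.4/11.3 × 100 = 92.0 %.

D ≈ 0.900 mg/L; 92.0 % saturation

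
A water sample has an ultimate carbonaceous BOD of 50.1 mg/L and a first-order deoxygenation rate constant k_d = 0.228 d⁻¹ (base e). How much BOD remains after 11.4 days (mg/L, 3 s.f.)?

L_t = L₀ e^(−k_d t) = 50.1 × e^(−0.228×11.4) = 50.1 × 0.07433 = 3.724 mg/L.

L ≈ 3.72 mg/L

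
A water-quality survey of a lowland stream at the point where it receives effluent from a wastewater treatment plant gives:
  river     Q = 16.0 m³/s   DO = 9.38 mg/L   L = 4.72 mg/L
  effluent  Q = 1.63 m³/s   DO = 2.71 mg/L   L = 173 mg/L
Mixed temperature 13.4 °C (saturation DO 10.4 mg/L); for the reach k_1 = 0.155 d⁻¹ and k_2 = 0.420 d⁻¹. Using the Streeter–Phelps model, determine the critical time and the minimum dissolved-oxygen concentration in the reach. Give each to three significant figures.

Mixed DO = (16.0×9.38 + 1.63×2.71)/(16.0+1.63) = 154.5/17.63 = 8.763 mg/L.
Mixed L₀ = (16.0×4.72 + 1.63×173)/(17.63) = 357.5/17.63 = 20.28 mg/L.
Initial deficit D₀ = C_s − DO₀ = 10.4 − 8.763 = 1.637 mg/L.
t_c = (1/0.2650) ln[(0.420/0.155)(1 − 1.637×0.2650/(0.155×20.28))] = 3.774 × ln(2.336) = 3.201 d.
D_c = (0.155/0.420) × 20.28 × e^(−0.155×3.201) = 0.3690 × 20.28 × 0.6088 = 4.556 mg/L.
Minimum DO = 10.4 − 4.556 = 5.844 mg/L.

t_c ≈ 3.20 d; minimum DO ≈ 5.84 mg/L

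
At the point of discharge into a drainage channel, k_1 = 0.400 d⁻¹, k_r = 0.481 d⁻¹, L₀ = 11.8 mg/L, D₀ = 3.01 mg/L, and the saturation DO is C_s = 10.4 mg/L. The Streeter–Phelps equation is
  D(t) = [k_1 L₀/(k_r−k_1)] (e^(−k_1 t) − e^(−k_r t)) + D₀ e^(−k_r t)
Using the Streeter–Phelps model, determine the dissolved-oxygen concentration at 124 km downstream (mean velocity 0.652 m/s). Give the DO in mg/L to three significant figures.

Travel time t = x/v = 124 km / (0.652 m/s) = 124000 m / 0.652 m/s = 190200 s = 2.201 d.
k_1 L₀/(k_r−k_1) = 0.400×11.8/(0.481−0.400) = 4.720/0.08100 = 58.27 mg/L.
e^(−k_1 t) = e^(−0.400×2.201) = 0.4146; e^(−k_r t) = e^(−0.481×2.201) = 0.3469.
D = 58.27 × (0.4146 − 0.3469) + 3.01 × 0.3469 = 3.945 + 1.044 = 4.989 mg/L.
DO = C_s − D = 10.4 − 4.989 = 5.411 mg/L.

DO ≈ 5.41 mg/L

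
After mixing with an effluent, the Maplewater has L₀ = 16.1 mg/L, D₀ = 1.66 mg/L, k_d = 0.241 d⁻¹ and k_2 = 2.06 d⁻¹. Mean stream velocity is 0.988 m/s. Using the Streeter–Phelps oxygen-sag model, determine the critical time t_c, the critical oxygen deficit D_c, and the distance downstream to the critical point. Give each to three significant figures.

t_c = [1/(k_2−k_d)] ln[(k_2/k_d)(1 − D₀(k_2−k_d)/(k_d L₀))]
= [1/(2.06−0.241)] ln[(2.06/0.241)(1 − 1.66×1.819/(0.241×16.1))]
= (1/1.819) ln[8.548 × 0.2218] = 0.5498 × ln(1.896) = 0.5498 × 0.6396 = 0.3516 d.
D_c = (k_d/k_2) L₀ e^(−k_d t_c) = (0.241/2.06) × 16.1 × e^(−0.241×0.3516) = 0.1170 × 16.1 × 0.9187 = 1.730 mg/L.
x_c = v t_c = 0.988 m/s × 0.3516 d × 86400 s/d = 30020 m ≈ 30.0 km.

t_c ≈ 0.352 d; D_c ≈ 1.73 mg/L; x_c ≈ 30.0 km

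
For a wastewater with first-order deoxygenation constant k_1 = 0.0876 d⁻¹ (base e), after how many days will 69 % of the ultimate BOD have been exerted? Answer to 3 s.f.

y/L₀ = 1 − e^(−k_1 t) = 0.69 ⇒ e^(−k_1 t) = 0.310
t = −ln(0.310) / 0.0876 = 1.171 / 0.0876 = 13.37 d.

t ≈ 13.4 d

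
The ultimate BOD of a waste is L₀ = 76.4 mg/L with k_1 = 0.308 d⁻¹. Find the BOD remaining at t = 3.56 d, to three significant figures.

L ≈ 25.5 mg/L

L_t = L₀ e^(−k_1 t) = 76.4 × e^(−0.308×3.56) = 76.4 × 0.3340 = 25.52 mg/L.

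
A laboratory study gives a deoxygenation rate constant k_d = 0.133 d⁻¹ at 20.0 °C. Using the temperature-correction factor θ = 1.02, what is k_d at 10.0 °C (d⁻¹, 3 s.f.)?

k_d(T₂) = k_d(T₁) · θ^(T₂−T₁) = 0.133 × 1.02^(10.0−20.0)
= 0.133 × 1.02^-10.0 = 0.133 × 0.8203 = 0.1091 d⁻¹.

k_d ≈ 0.109 d⁻¹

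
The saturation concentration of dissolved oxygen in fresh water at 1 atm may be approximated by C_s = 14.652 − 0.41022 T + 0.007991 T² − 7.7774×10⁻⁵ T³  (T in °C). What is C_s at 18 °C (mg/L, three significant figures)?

C_s ≈ 9.40 mg/L

C_s = 14.652 − 0.41022×18 + 0.007991×18² − 7.7774×10⁻⁵×18³ = 9.404 mg/L.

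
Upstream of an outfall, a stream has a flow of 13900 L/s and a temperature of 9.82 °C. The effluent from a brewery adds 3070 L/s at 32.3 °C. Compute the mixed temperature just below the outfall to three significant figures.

Flow-weighted mixing: C = (Q_r C_r + Q_w C_w)/(Q_r + Q_w)
= (13900×9.82 + 3070×32.3)/(13900 + 3070) = 235700/16970 = 13.89 °C.

13.9 °C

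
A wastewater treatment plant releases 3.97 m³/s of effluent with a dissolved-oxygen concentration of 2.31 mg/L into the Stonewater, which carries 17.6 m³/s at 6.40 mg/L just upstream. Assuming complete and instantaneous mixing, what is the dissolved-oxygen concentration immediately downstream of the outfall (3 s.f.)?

Flow-weighted mixing: C = (Q_r C_r + Q_w C_w)/(Q_r + Q_w)
= (17.6×6.40 + 3.97×2.31)/(17.6 + 3.97) = 121.8/21.57 = 5.647 mg/L.

5.65 mg/L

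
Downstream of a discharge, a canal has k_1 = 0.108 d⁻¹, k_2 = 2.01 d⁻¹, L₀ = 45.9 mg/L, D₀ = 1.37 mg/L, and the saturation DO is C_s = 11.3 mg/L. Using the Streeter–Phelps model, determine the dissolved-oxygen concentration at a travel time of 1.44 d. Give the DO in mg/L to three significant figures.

DO ≈ 9.14 mg/L

k_1 L₀/(k_2−k_1) = 0.108×45.9/(2.01−0.108) = 4.957/1.902 = 2.606 mg/L.
e^(−k_1 t) = e^(−0.108×1.440) = 0.8560; e^(−k_2 t) = e^(−2.01×1.440) = 0.05533.
D = 2.606 × (0.8560 − 0.05533) + 1.37 × 0.05533 = 2.087 + 0.07581 = 2.163 mg/L.
DO = C_s − D = 11.3 − 2.163 = 9.137 mg/L.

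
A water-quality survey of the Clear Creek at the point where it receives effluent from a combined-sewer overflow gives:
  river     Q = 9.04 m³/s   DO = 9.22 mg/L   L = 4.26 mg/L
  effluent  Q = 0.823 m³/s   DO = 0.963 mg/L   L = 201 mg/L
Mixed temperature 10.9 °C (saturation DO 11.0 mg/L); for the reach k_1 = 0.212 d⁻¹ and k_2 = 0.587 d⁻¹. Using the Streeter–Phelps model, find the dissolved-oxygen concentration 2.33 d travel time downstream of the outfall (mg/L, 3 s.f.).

DO ≈ 6.22 mg/L

Mixed DO = (9.04×9.22 + 0.823×0.963)/(9.04+0.823) = 84.14/9.863 = 8.531 mg/L.
Mixed L₀ = (9.04×4.26 + 0.823×201)/(9.863) = 203.9/9.863 = 20.68 mg/L.
Initial deficit D₀ = C_s − DO₀ = 11.0 − 8.531 = 2.469 mg/L.
D(2.33) = [0.212×20.68/(0.587−0.212)](e^(−0.212×2.33) − e^(−0.587×2.33)) + 2.469 e^(−0.587×2.33)
= 11.69 × (0.6102 − 0.2547) + 2.469 × 0.2547 = 4.785 mg/L.
DO = 11.0 − 4.785 = 6.215 mg/L.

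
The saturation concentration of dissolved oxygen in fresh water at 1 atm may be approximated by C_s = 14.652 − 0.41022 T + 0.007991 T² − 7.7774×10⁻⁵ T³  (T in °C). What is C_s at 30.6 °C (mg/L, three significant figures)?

C_s ≈ 7.35 mg/L

C_s = 14.652 − 0.41022×30.6 + 0.007991×30.6² − 7.7774×10⁻⁵×30.6³ = 7.353 mg/L.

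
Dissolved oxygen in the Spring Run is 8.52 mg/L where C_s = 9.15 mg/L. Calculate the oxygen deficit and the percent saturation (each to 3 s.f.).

D ≈ 0.630 mg/L; 93.1 % saturation

D = C_s − C = 9.15 − 8.52 = 0.630 mg/L.
% saturation = 8.52/9.15 × 100 = 93.1 %.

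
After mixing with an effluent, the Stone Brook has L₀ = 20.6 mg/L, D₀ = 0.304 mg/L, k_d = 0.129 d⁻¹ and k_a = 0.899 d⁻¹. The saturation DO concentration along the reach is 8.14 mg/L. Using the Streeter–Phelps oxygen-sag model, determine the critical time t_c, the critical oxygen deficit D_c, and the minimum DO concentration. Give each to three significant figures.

t_c ≈ 2.40 d; D_c ≈ 2.17 mg/L; min DO ≈ 5.97 mg/L

t_c = [1/(k_a−k_d)] ln[(k_a/k_d)(1 − D₀(k_a−k_d)/(k_d L₀))]
= [1/(0.899−0.129)] ln[(0.899/0.129)(1 − 0.304×0.7700/(0.129×20.6))]
= (1/0.7700) ln[6.969 × 0.9119] = 1.299 × ln(6.355) = 1.299 × 1.849 = 2.402 d.
D_c = (k_d/k_a) L₀ e^(−k_d t_c) = (0.129/0.899) × 20.6 × e^(−0.129×2.402) = 0.1435 × 20.6 × 0.7336 = 2.168 mg/L.
Minimum DO = C_s − D_c = 8.14 − 2.168 = 5.972 mg/L.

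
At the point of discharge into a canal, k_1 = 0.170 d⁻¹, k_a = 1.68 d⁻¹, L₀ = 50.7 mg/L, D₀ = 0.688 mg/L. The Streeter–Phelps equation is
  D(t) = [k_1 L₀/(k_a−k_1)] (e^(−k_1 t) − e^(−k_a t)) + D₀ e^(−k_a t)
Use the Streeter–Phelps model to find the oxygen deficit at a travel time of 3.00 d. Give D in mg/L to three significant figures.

k_1 L₀/(k_a−k_1) = 0.170×50.7/(1.68−0.170) = 8.619/1.510 = 5.708 mg/L.
e^(−k_1 t) = e^(−0.170×3.000) = 0.6005; e^(−k_a t) = e^(−1.68×3.000) = 0.006474.
D = 5.708 × (0.6005 − 0.006474) + 0.688 × 0.006474 = 3.391 + 0.004454 = 3.395 mg/L.

D ≈ 3.40 mg/L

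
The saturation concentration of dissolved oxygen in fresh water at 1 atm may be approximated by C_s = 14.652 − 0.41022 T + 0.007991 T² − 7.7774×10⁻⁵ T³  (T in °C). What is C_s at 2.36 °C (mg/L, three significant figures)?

C_s = 14.652 − 0.41022×2.36 + 0.007991×2.36² − 7.7774×10⁻⁵×2.36³ = 13.73 mg/L.

C_s ≈ 13.7 mg/L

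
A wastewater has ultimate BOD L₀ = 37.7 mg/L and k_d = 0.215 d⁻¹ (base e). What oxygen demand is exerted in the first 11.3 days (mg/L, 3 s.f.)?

y_t = L₀(1 − e^(−k_d t)) = 37.7 × (1 − e^(−0.215×11.3))
= 37.7 × (1 − 0.08808) = 37.7 × 0.9119 = 34.38 mg/L.

y ≈ 34.4 mg/L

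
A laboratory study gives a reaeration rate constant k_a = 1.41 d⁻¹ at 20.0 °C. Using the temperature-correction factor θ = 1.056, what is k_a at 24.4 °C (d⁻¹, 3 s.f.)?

k_a ≈ 1.79 d⁻¹

k_a(T₂) = k_a(T₁) · θ^(T₂−T₁) = 1.41 × 1.056^(24.4−20.0)
= 1.41 × 1.056^4.40 = 1.41 × 1.271 = 1.792 d⁻¹.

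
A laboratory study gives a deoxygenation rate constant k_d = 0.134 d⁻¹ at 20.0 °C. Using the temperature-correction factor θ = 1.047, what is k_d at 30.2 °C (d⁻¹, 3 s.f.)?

k_d ≈ 0.214 d⁻¹

k_d(T₂) = k_d(T₁) · θ^(T₂−T₁) = 0.134 × 1.047^(30.2−20.0)
= 0.134 × 1.047^10.2 = 0.134 × 1.598 = 0.2141 d⁻¹.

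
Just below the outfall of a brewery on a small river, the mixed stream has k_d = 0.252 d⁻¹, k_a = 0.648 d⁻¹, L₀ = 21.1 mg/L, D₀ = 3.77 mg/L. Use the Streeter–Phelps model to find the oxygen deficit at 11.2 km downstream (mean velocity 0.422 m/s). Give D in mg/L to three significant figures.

Travel time t = x/v = 11.2 km / (0.422 m/s) = 11200 m / 0.422 m/s = 26540 s = 0.3072 d.
k_d L₀/(k_a−k_d) = 0.252×21.1/(0.648−0.252) = 5.317/0.3960 = 13.43 mg/L.
e^(−k_d t) = e^(−0.252×0.3072) = 0.9255; e^(−k_a t) = e^(−0.648×0.3072) = 0.8195.
D = 13.43 × (0.9255 − 0.8195) + 3.77 × 0.8195 = 1.423 + 3.090 = 4.513 mg/L.

D ≈ 4.51 mg/L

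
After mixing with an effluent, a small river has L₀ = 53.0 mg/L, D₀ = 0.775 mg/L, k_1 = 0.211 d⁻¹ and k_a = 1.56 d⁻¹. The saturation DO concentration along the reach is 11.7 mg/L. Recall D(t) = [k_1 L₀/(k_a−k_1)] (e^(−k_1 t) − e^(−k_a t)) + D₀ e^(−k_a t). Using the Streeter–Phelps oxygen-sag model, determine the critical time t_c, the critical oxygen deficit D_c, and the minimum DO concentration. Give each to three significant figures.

t_c ≈ 1.41 d; D_c ≈ 5.32 mg/L; min DO ≈ 6.38 mg/L

With k_a/k_1 = 7.393 and 1 − D₀(k_a−k_1)/(k_1 L₀) = 0.9065,
t_c = ln(7.393 × 0.9065) / (1.56 − 0.211) = ln(6.702) / 1.349 = 1.902/1.349 = 1.410 d.
L(t_c) = L₀ e^(−k_1 t_c) = 53.0 × 0.7426 = 39.36 mg/L, and at the critical point k_a D_c = k_1 L, so D_c = (0.211/1.56) × 39.36 = 5.324 mg/L.
Minimum DO = C_s − D_c = 11.7 − 5.324 = 6.376 mg/L.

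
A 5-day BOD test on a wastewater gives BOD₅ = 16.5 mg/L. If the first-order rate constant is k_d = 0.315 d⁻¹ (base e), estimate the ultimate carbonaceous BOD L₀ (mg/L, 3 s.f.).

BOD₅ = L₀(1 − e^(−5k_d)) ⇒ L₀ = BOD₅ / (1 − e^(−5×0.315))
= 16.5 / (1 − 0.2070) = 16.5 / 0.7930 = 20.81 mg/L.

L₀ ≈ 20.8 mg/L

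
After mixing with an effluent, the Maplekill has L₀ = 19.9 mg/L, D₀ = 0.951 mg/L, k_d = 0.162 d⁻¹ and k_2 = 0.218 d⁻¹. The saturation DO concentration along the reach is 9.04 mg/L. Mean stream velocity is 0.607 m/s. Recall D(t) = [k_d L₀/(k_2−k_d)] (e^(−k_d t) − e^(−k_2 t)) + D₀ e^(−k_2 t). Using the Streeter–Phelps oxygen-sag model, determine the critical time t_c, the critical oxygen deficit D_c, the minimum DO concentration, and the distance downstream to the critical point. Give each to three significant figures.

t_c ≈ 5.00 d; D_c ≈ 6.57 mg/L; min DO ≈ 2.47 mg/L; x_c ≈ 262 km

At the critical point dD/dt = 0, so k_d L₀ e^(−k_d t) = k_2 D. Substituting D(t) from the Streeter–Phelps equation and solving for t gives
t_c = ln[(k_2/k_d)(1 − D₀(k_2−k_d)/(k_d L₀))] / (k_2−k_d).
Here k_2−k_d = 0.05600 d⁻¹ and 1 − D₀(k_2−k_d)/(k_d L₀) = 1 − 0.951×0.05600/(0.162×19.9) = 0.9835, so
t_c = ln(1.346 × 0.9835) / 0.05600 = 0.2802 / 0.05600 = 5.004 d.
D_c = (k_d/k_2) L₀ e^(−k_d t_c) = (0.162/0.218) × 19.9 × e^(−0.162×5.004) = 0.7431 × 19.9 × 0.4445 = 6.574 mg/L.
Minimum DO = C_s − D_c = 9.04 − 6.574 = 2.466 mg/L.
x_c = v t_c = 0.607 m/s × 5.004 d × 86400 s/d = 262400 m ≈ 262 km.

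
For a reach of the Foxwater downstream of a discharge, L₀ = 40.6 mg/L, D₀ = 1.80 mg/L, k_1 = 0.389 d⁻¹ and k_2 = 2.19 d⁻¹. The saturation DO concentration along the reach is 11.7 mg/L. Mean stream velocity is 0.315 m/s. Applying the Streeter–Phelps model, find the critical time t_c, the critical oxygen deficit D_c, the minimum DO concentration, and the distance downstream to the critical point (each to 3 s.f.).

t_c ≈ 0.832 d; D_c ≈ 5.22 mg/L; min DO ≈ 6.48 mg/L; x_c ≈ 22.6 km

t_c = [1/(k_2−k_1)] ln[(k_2/k_1)(1 − D₀(k_2−k_1)/(k_1 L₀))]
= [1/(2.19−0.389)] ln[(2.19/0.389)(1 − 1.80×1.801/(0.389×40.6))]
= (1/1.801) ln[5.630 × 0.7947] = 0.5552 × ln(4.474) = 0.5552 × 1.498 = 0.8319 d.
D_c = (k_1/k_2) L₀ e^(−k_1 t_c) = (0.389/2.19) × 40.6 × e^(−0.389×0.8319) = 0.1776 × 40.6 × 0.7235 = 5.218 mg/L.
Minimum DO = C_s − D_c = 11.7 − 5.218 = 6.482 mg/L.
x_c = v t_c = 0.315 m/s × 0.8319 d × 86400 s/d = 22640 m ≈ 22.6 km.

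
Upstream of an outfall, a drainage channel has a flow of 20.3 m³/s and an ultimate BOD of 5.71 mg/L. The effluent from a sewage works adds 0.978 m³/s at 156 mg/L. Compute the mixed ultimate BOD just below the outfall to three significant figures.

12.6 mg/L

Flow-weighted mixing: C = (Q_r C_r + Q_w C_w)/(Q_r + Q_w)
= (20.3×5.71 + 0.978×156)/(20.3 + 0.978) = 268.5/21.28 = 12.62 mg/L.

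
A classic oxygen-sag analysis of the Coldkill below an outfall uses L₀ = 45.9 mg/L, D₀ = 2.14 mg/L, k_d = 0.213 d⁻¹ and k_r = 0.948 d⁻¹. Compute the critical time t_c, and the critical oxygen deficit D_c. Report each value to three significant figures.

t_c ≈ 1.79 d; D_c ≈ 7.04 mg/L

t_c = [1/(k_r−k_d)] ln[(k_r/k_d)(1 − D₀(k_r−k_d)/(k_d L₀))]
= [1/(0.948−0.213)] ln[(0.948/0.213)(1 − 2.14×0.7350/(0.213×45.9))]
= (1/0.7350) ln[4.451 × 0.8391] = 1.361 × ln(3.735) = 1.361 × 1.318 = 1.793 d.
L(t_c) = L₀ e^(−k_d t_c) = 45.9 × 0.6826 = 31.33 mg/L, and at the critical point k_r D_c = k_d L, so D_c = (0.213/0.948) × 31.33 = 7.040 mg/L.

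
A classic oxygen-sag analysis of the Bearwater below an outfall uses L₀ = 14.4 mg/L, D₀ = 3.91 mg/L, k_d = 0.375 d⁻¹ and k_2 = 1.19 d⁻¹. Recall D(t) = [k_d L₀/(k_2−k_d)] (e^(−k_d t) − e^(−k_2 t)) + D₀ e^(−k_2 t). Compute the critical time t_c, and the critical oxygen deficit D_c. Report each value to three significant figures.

At the critical point dD/dt = 0, so k_d L₀ e^(−k_d t) = k_2 D. Substituting D(t) from the Streeter–Phelps equation and solving for t gives
t_c = ln[(k_2/k_d)(1 − D₀(k_2−k_d)/(k_d L₀))] / (k_2−k_d).
Here k_2−k_d = 0.8150 d⁻¹ and 1 − D₀(k_2−k_d)/(k_d L₀) = 1 − 3.91×0.8150/(0.375×14.4) = 0.4099, so
t_c = ln(3.173 × 0.4099) / 0.8150 = 0.2629 / 0.8150 = 0.3226 d.
L(t_c) = L₀ e^(−k_d t_c) = 14.4 × 0.8861 = 12.76 mg/L, and at the critical point k_2 D_c = k_d L, so D_c = (0.375/1.19) × 12.76 = 4.021 mg/L.

t_c ≈ 0.323 d; D_c ≈ 4.02 mg/L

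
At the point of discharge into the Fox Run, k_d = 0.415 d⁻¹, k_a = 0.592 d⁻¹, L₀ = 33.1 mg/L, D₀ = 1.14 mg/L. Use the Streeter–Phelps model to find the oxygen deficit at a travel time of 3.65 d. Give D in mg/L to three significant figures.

D ≈ 8.25 mg/L

k_d L₀/(k_a−k_d) = 0.415×33.1/(0.592−0.415) = 13.74/0.1770 = 77.61 mg/L.
e^(−k_d t) = e^(−0.415×3.650) = 0.2199; e^(−k_a t) = e^(−0.592×3.650) = 0.1152.
D = 77.61 × (0.2199 − 0.1152) + 1.14 × 0.1152 = 8.120 + 0.1314 = 8.251 mg/L.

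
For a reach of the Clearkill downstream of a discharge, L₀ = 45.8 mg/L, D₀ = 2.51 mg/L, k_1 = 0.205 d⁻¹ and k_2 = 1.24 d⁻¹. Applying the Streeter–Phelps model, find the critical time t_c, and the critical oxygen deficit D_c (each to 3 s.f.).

t_c = [1/(k_2−k_1)] ln[(k_2/k_1)(1 − D₀(k_2−k_1)/(k_1 L₀))]
= [1/(1.24−0.205)] ln[(1.24/0.205)(1 − 2.51×1.035/(0.205×45.8))]
= (1/1.035) ln[6.049 × 0.7233] = 0.9662 × ln(4.375) = 0.9662 × 1.476 = 1.426 d.
L(t_c) = L₀ e^(−k_1 t_c) = 45.8 × 0.7465 = 34.19 mg/L, and at the critical point k_2 D_c = k_1 L, so D_c = (0.205/1.24) × 34.19 = 5.652 mg/L.

t_c ≈ 1.43 d; D_c ≈ 5.65 mg/L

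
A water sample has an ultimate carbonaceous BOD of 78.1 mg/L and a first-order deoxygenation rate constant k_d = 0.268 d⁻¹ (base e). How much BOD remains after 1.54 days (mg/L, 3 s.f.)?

L ≈ 51.7 mg/L

L_t = L₀ e^(−k_d t) = 78.1 × e^(−0.268×1.54) = 78.1 × 0.6618 = 51.69 mg/L.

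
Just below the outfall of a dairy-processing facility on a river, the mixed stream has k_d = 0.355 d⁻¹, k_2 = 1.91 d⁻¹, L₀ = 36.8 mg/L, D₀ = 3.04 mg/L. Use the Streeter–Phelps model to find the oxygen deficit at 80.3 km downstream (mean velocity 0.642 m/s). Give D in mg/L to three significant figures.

Travel time t = x/v = 80.3 km / (0.642 m/s) = 80300 m / 0.642 m/s = 125100 s = 1.448 d.
k_d L₀/(k_2−k_d) = 0.355×36.8/(1.91−0.355) = 13.06/1.555 = 8.401 mg/L.
e^(−k_d t) = e^(−0.355×1.448) = 0.5981; e^(−k_2 t) = e^(−1.91×1.448) = 0.06297.
D = 8.401 × (0.5981 − 0.06297) + 3.04 × 0.06297 = 4.496 + 0.1914 = 4.688 mg/L.

D ≈ 4.69 mg/L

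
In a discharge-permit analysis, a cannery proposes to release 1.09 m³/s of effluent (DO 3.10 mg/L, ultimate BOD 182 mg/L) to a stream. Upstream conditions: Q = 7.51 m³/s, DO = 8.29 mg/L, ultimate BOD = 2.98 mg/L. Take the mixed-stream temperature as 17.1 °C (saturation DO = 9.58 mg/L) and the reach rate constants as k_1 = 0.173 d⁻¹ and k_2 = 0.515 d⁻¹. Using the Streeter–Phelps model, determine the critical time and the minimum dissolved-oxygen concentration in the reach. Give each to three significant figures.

Mixed DO = (7.51×8.29 + 1.09×3.10)/(7.51+1.09) = 65.64/8.600 = 7.632 mg/L.
Mixed L₀ = (7.51×2.98 + 1.09×182)/(8.600) = 220.8/8.600 = 25.67 mg/L.
Initial deficit D₀ = C_s − DO₀ = 9.58 − 7.632 = 1.948 mg/L.
t_c = (1/0.3420) ln[(0.515/0.173)(1 − 1.948×0.3420/(0.173×25.67))] = 2.924 × ln(2.530) = 2.714 d.
D_c = (0.173/0.515) × 25.67 × e^(−0.173×2.714) = 0.3359 × 25.67 × 0.6252 = 5.392 mg/L.
Minimum DO = 9.58 − 5.392 = 4.188 mg/L.

t_c ≈ 2.71 d; minimum DO ≈ 4.19 mg/L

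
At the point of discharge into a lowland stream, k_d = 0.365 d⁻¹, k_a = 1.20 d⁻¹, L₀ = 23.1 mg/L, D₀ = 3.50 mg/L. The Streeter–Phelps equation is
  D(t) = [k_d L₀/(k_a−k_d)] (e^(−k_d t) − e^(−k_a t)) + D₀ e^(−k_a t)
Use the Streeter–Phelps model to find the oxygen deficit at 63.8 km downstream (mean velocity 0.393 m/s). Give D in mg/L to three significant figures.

Travel time t = x/v = 63.8 km / (0.393 m/s) = 63800 m / 0.393 m/s = 162300 s = 1.879 d.
k_d L₀/(k_a−k_d) = 0.365×23.1/(1.20−0.365) = 8.431/0.8350 = 10.10 mg/L.
e^(−k_d t) = e^(−0.365×1.879) = 0.5037; e^(−k_a t) = e^(−1.20×1.879) = 0.1049.
D = 10.10 × (0.5037 − 0.1049) + 3.50 × 0.1049 = 4.027 + 0.3672 = 4.394 mg/L.

D ≈ 4.39 mg/L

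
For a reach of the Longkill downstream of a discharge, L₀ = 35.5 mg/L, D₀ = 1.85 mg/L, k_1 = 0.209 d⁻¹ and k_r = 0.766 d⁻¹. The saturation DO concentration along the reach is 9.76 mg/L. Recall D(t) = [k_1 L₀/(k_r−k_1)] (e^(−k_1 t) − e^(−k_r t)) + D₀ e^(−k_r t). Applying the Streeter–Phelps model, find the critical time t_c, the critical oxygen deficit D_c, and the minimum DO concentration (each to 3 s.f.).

t_c ≈ 2.06 d; D_c ≈ 6.29 mg/L; min DO ≈ 3.47 mg/L

With k_r/k_1 = 3.665 and 1 − D₀(k_r−k_1)/(k_1 L₀) = 0.8611,
t_c = ln(3.665 × 0.8611) / (0.766 − 0.209) = ln(3.156) / 0.5570 = 1.149/0.5570 = 2.063 d.
L(t_c) = L₀ e^(−k_1 t_c) = 35.5 × 0.6497 = 23.06 mg/L, and at the critical point k_r D_c = k_1 L, so D_c = (0.209/0.766) × 23.06 = 6.293 mg/L.
Minimum DO = C_s − D_c = 9.76 − 6.293 = 3.467 mg/L.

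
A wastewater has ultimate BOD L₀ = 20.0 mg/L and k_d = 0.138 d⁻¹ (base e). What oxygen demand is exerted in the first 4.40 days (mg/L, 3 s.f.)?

y ≈ 9.10 mg/L

y_t = L₀(1 − e^(−k_d t)) = 20.0 × (1 − e^(−0.138×4.40))
= 20.0 × (1 − 0.5449) = 20.0 × 0.4551 = 9.103 mg/L.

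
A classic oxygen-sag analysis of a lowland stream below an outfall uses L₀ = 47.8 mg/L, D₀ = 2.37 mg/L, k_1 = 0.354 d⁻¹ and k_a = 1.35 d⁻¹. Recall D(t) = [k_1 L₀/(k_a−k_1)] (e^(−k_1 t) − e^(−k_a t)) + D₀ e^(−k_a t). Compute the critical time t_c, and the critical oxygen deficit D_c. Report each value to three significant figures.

t_c = [1/(k_a−k_1)] ln[(k_a/k_1)(1 − D₀(k_a−k_1)/(k_1 L₀))]
= [1/(1.35−0.354)] ln[(1.35/0.354)(1 − 2.37×0.9960/(0.354×47.8))]
= (1/0.9960) ln[3.814 × 0.8605] = 1.004 × ln(3.282) = 1.004 × 1.188 = 1.193 d.
L(t_c) = L₀ e^(−k_1 t_c) = 47.8 × 0.6555 = 31.33 mg/L, and at the critical point k_a D_c = k_1 L, so D_c = (0.354/1.35) × 31.33 = 8.216 mg/L.

t_c ≈ 1.19 d; D_c ≈ 8.22 mg/L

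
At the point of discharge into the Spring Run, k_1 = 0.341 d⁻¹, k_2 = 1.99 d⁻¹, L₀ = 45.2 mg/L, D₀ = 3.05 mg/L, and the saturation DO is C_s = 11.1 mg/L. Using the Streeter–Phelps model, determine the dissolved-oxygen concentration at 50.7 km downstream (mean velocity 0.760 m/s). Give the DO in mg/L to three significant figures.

Travel time t = x/v = 50.7 km / (0.760 m/s) = 50700 m / 0.760 m/s = 66710 s = 0.7721 d.
k_1 L₀/(k_2−k_1) = 0.341×45.2/(1.99−0.341) = 15.41/1.649 = 9.347 mg/L.
e^(−k_1 t) = e^(−0.341×0.7721) = 0.7685; e^(−k_2 t) = e^(−1.99×0.7721) = 0.2151.
D = 9.347 × (0.7685 − 0.2151) + 3.05 × 0.2151 = 5.173 + 0.6562 = 5.829 mg/L.
DO = C_s − D = 11.1 − 5.829 = 5.271 mg/L.

DO ≈ 5.27 mg/L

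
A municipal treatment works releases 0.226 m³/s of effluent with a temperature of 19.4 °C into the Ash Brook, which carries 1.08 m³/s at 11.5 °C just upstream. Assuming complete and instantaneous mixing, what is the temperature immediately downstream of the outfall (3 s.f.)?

Flow-weighted mixing: C = (Q_r C_r + Q_w C_w)/(Q_r + Q_w)
= (1.08×11.5 + 0.226×19.4)/(1.08 + 0.226) = 16.80/1.306 = 12.87 °C.

12.9 °C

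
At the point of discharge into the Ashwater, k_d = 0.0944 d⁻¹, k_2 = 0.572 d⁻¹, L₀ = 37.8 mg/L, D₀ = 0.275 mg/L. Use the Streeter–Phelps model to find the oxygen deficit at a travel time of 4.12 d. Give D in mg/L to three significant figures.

D ≈ 4.38 mg/L

k_d L₀/(k_2−k_d) = 0.0944×37.8/(0.572−0.0944) = 3.568/0.4776 = 7.471 mg/L.
e^(−k_d t) = e^(−0.0944×4.120) = 0.6778; e^(−k_2 t) = e^(−0.572×4.120) = 0.09474.
D = 7.471 × (0.6778 − 0.09474) + 0.275 × 0.09474 = 4.356 + 0.02605 = 4.382 mg/L.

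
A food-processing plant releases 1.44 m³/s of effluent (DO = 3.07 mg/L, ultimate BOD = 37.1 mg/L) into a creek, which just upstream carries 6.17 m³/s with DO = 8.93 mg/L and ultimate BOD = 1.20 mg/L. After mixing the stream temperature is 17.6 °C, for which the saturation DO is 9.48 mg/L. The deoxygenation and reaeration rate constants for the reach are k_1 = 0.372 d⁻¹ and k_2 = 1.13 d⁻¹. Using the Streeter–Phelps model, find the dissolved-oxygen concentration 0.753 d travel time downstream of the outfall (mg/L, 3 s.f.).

DO ≈ 7.48 mg/L

Mixed DO = (6.17×8.93 + 1.44×3.07)/(6.17+1.44) = 59.52/7.610 = 7.821 mg/L.
Mixed L₀ = (6.17×1.20 + 1.44×37.1)/(7.610) = 60.83/7.610 = 7.993 mg/L.
Initial deficit D₀ = C_s − DO₀ = 9.48 − 7.821 = 1.659 mg/L.
D(0.753) = [0.372×7.993/(1.13−0.372)](e^(−0.372×0.753) − e^(−1.13×0.753)) + 1.659 e^(−1.13×0.753)
= 3.923 × (0.7557 − 0.4270) + 1.659 × 0.4270 = 1.998 mg/L.
DO = 9.48 − 1.998 = 7.482 mg/L.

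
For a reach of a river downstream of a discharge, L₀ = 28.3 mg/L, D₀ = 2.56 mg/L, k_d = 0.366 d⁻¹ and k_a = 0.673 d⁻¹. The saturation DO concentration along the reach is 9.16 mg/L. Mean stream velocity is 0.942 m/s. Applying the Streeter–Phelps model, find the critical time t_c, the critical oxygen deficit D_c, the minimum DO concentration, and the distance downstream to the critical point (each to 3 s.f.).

At the critical point dD/dt = 0, so k_d L₀ e^(−k_d t) = k_a D. Substituting D(t) from the Streeter–Phelps equation and solving for t gives
t_c = ln[(k_a/k_d)(1 − D₀(k_a−k_d)/(k_d L₀))] / (k_a−k_d).
Here k_a−k_d = 0.3070 d⁻¹ and 1 − D₀(k_a−k_d)/(k_d L₀) = 1 − 2.56×0.3070/(0.366×28.3) = 0.9241, so
t_c = ln(1.839 × 0.9241) / 0.3070 = 0.5302 / 0.3070 = 1.727 d.
L(t_c) = L₀ e^(−k_d t_c) = 28.3 × 0.5315 = 15.04 mg/L, and at the critical point k_a D_c = k_d L, so D_c = (0.366/0.673) × 15.04 = 8.180 mg/L.
Minimum DO = C_s − D_c = 9.16 − 8.180 = 0.9803 mg/L.
x_c = v t_c = 0.942 m/s × 1.727 d × 86400 s/d = 140600 m ≈ 141 km.

t_c ≈ 1.73 d; D_c ≈ 8.18 mg/L; min DO ≈ 0.980 mg/L; x_c ≈ 141 km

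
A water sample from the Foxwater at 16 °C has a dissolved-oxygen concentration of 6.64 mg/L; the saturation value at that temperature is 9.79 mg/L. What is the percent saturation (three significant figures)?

67.8 % saturation

% saturation = C/C_s × 100 = 6.64/9.79 × 100 = 67.8 %.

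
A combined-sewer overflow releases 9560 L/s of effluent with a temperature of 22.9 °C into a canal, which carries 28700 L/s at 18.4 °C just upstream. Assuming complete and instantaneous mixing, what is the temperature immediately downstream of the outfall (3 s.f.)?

19.5 °C

Flow-weighted mixing: C = (Q_r C_r + Q_w C_w)/(Q_r + Q_w)
= (28700×18.4 + 9560×22.9)/(28700 + 9560) = 747000/38260 = 19.52 °C.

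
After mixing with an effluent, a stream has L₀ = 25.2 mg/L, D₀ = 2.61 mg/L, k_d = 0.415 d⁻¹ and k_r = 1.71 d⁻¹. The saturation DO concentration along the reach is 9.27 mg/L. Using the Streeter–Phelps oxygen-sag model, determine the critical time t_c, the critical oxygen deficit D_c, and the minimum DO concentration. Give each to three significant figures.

At the critical point dD/dt = 0, so k_d L₀ e^(−k_d t) = k_r D. Substituting D(t) from the Streeter–Phelps equation and solving for t gives
t_c = ln[(k_r/k_d)(1 − D₀(k_r−k_d)/(k_d L₀))] / (k_r−k_d).
Here k_r−k_d = 1.295 d⁻¹ and 1 − D₀(k_r−k_d)/(k_d L₀) = 1 − 2.61×1.295/(0.415×25.2) = 0.6768, so
t_c = ln(4.120 × 0.6768) / 1.295 = 1.026 / 1.295 = 0.7920 d.
D_c = (k_d/k_r) L₀ e^(−k_d t_c) = (0.415/1.71) × 25.2 × e^(−0.415×0.7920) = 0.2427 × 25.2 × 0.7199 = 4.403 mg/L.
Minimum DO = C_s − D_c = 9.27 − 4.403 = 4.867 mg/L.

t_c ≈ 0.792 d; D_c ≈ 4.40 mg/L; min DO ≈ 4.87 mg/L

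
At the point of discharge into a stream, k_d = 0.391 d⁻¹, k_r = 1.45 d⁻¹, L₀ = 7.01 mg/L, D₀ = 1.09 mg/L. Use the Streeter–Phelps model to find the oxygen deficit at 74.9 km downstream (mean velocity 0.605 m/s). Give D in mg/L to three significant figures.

Travel time t = x/v = 74.9 km / (0.605 m/s) = 74900 m / 0.605 m/s = 123800 s = 1.433 d.
k_d L₀/(k_r−k_d) = 0.391×7.01/(1.45−0.391) = 2.741/1.059 = 2.588 mg/L.
e^(−k_d t) = e^(−0.391×1.433) = 0.5711; e^(−k_r t) = e^(−1.45×1.433) = 0.1252.
D = 2.588 × (0.5711 − 0.1252) + 1.09 × 0.1252 = 1.154 + 0.1365 = 1.290 mg/L.

D ≈ 1.29 mg/L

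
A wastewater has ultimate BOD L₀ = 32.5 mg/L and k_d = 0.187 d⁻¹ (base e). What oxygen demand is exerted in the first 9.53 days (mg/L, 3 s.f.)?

y ≈ 27.0 mg/L

y_t = L₀(1 − e^(−k_d t)) = 32.5 × (1 − e^(−0.187×9.53))
= 32.5 × (1 − 0.1683) = 32.5 × 0.8317 = 27.03 mg/L.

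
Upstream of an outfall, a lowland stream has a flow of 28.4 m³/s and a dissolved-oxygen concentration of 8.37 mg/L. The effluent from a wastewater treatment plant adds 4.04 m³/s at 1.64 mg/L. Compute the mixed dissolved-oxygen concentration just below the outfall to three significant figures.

7.53 mg/L

Flow-weighted mixing: C = (Q_r C_r + Q_w C_w)/(Q_r + Q_w)
= (28.4×8.37 + 4.04×1.64)/(28.4 + 4.04) = 244.3/32.44 = 7.532 mg/L.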